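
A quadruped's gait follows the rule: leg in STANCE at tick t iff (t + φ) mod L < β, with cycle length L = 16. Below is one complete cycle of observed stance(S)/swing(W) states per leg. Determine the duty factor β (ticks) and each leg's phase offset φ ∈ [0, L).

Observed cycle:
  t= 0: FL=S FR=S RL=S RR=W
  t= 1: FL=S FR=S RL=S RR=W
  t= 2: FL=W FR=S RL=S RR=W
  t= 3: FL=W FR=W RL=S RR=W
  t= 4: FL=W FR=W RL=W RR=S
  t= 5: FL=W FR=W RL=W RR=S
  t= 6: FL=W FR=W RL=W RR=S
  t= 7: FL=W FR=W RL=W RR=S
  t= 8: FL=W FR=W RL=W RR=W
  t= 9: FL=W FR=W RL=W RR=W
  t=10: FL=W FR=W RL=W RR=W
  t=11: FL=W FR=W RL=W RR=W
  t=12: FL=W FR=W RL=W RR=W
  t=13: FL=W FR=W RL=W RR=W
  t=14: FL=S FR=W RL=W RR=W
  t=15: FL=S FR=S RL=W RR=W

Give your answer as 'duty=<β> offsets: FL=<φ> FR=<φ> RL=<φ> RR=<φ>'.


duty=4 offsets: FL=2 FR=1 RL=0 RR=12

duty β = stance ticks per leg = 4
FL: stance ticks = 4; W→S at t=14 → φ=2
FR: stance ticks = 4; W→S at t=15 → φ=1
RL: stance ticks = 4; W→S at t=0 → φ=0
RR: stance ticks = 4; W→S at t=4 → φ=12


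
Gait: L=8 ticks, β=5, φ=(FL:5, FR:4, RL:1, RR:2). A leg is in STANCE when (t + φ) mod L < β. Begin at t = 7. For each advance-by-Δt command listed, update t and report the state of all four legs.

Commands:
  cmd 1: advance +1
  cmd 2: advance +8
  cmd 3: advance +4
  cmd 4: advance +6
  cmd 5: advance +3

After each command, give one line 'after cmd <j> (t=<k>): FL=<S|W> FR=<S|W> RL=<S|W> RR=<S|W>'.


start t=7: FL=S FR=S RL=S RR=S
cmd 1: advance +1 → t=8, phase=(5,4,1,2) → FL=W FR=S RL=S RR=S
cmd 2: advance +8 → t=16, phase=(5,4,1,2) → FL=W FR=S RL=S RR=S
cmd 3: advance +4 → t=20, phase=(1,0,5,6) → FL=S FR=S RL=W RR=W
cmd 4: advance +6 → t=26, phase=(7,6,3,4) → FL=W FR=W RL=S RR=S
cmd 5: advance +3 → t=29, phase=(2,1,6,7) → FL=S FR=S RL=W RR=W

after cmd 1 (t=8): FL=W FR=S RL=S RR=S
after cmd 2 (t=16): FL=W FR=S RL=S RR=S
after cmd 3 (t=20): FL=S FR=S RL=W RR=W
after cmd 4 (t=26): FL=W FR=W RL=S RR=S
after cmd 5 (t=29): FL=S FR=S RL=W RR=W


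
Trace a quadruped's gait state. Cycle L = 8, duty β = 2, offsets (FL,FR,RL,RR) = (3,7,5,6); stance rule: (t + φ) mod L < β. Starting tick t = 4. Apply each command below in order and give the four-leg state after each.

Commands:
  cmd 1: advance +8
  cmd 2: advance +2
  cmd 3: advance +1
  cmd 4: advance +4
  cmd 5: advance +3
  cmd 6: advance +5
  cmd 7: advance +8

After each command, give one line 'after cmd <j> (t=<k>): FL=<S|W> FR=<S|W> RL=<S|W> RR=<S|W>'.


start t=4: FL=W FR=W RL=S RR=W
cmd 1: advance +8 → t=12, phase=(7,3,1,2) → FL=W FR=W RL=S RR=W
cmd 2: advance +2 → t=14, phase=(1,5,3,4) → FL=S FR=W RL=W RR=W
cmd 3: advance +1 → t=15, phase=(2,6,4,5) → FL=W FR=W RL=W RR=W
cmd 4: advance +4 → t=19, phase=(6,2,0,1) → FL=W FR=W RL=S RR=S
cmd 5: advance +3 → t=22, phase=(1,5,3,4) → FL=S FR=W RL=W RR=W
cmd 6: advance +5 → t=27, phase=(6,2,0,1) → FL=W FR=W RL=S RR=S
cmd 7: advance +8 → t=35, phase=(6,2,0,1) → FL=W FR=W RL=S RR=S

after cmd 1 (t=12): FL=W FR=W RL=S RR=W
after cmd 2 (t=14): FL=S FR=W RL=W RR=W
after cmd 3 (t=15): FL=W FR=W RL=W RR=W
after cmd 4 (t=19): FL=W FR=W RL=S RR=S
after cmd 5 (t=22): FL=S FR=W RL=W RR=W
after cmd 6 (t=27): FL=W FR=W RL=S RR=S
after cmd 7 (t=35): FL=W FR=W RL=S RR=S


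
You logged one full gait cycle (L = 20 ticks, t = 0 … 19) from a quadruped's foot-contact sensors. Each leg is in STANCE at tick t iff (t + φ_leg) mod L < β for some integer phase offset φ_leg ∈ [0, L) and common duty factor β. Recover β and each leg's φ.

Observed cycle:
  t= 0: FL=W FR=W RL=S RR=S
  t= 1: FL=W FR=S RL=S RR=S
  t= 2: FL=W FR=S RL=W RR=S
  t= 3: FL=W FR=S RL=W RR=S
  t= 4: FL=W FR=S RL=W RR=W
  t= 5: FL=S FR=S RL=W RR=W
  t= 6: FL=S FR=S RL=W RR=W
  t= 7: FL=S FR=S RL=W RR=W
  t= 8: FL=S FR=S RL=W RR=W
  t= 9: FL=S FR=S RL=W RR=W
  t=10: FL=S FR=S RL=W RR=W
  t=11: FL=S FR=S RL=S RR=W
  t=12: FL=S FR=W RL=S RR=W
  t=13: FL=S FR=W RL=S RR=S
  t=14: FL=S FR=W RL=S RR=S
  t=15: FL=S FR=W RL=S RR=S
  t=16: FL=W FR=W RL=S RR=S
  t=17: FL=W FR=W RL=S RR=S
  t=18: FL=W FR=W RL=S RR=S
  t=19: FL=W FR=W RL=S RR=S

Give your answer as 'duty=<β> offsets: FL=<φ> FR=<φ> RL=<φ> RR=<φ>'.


duty=11 offsets: FL=15 FR=19 RL=9 RR=7

duty β = stance ticks per leg = 11
FL: stance ticks = 11; W→S at t=5 → φ=15
FR: stance ticks = 11; W→S at t=1 → φ=19
RL: stance ticks = 11; W→S at t=11 → φ=9
RR: stance ticks = 11; W→S at t=13 → φ=7


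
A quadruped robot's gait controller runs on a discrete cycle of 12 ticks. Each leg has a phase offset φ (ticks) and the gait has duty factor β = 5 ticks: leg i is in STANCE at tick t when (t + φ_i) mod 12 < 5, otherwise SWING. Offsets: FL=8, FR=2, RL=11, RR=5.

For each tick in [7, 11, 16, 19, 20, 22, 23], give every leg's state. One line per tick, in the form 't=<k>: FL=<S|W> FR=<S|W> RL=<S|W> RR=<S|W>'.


t=7: FL=S FR=W RL=W RR=S
t=11: FL=W FR=S RL=W RR=S
t=16: FL=S FR=W RL=S RR=W
t=19: FL=S FR=W RL=W RR=S
t=20: FL=S FR=W RL=W RR=S
t=22: FL=W FR=S RL=W RR=S
t=23: FL=W FR=S RL=W RR=S

t=7: phase=(3,9,6,0) vs β=5 → FL=S FR=W RL=W RR=S
t=11: phase=(7,1,10,4) vs β=5 → FL=W FR=S RL=W RR=S
t=16: phase=(0,6,3,9) vs β=5 → FL=S FR=W RL=S RR=W
t=19: phase=(3,9,6,0) vs β=5 → FL=S FR=W RL=W RR=S
t=20: phase=(4,10,7,1) vs β=5 → FL=S FR=W RL=W RR=S
t=22: phase=(6,0,9,3) vs β=5 → FL=W FR=S RL=W RR=S
t=23: phase=(7,1,10,4) vs β=5 → FL=W FR=S RL=W RR=S


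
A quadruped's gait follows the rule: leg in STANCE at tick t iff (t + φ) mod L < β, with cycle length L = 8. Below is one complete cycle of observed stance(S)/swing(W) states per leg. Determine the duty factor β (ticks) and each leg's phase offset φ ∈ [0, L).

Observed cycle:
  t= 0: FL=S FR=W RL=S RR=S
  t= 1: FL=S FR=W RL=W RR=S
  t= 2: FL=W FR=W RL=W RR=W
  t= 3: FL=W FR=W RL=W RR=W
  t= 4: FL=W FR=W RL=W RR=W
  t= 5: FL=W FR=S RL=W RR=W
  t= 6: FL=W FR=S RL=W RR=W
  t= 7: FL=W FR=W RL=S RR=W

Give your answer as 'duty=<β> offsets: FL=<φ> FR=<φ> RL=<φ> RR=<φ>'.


duty=2 offsets: FL=0 FR=3 RL=1 RR=0

duty β = stance ticks per leg = 2
FL: stance ticks = 2; W→S at t=0 → φ=0
FR: stance ticks = 2; W→S at t=5 → φ=3
RL: stance ticks = 2; W→S at t=7 → φ=1
RR: stance ticks = 2; W→S at t=0 → φ=0


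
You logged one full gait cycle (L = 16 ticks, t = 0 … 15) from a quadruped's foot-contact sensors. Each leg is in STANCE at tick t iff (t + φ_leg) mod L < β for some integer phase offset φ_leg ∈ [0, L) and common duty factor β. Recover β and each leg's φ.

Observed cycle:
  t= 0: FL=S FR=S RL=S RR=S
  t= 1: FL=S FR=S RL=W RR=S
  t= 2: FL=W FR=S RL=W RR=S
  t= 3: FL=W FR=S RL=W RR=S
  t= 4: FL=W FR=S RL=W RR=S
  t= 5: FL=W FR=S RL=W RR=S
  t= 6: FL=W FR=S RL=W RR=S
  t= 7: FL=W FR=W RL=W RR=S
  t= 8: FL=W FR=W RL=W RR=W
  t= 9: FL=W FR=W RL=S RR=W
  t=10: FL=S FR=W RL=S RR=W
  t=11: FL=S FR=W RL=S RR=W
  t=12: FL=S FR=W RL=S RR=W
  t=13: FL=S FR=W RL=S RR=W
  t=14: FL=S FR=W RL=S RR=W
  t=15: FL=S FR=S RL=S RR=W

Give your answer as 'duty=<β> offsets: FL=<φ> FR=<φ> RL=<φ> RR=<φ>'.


duty β = stance ticks per leg = 8
FL: stance ticks = 8; W→S at t=10 → φ=6
FR: stance ticks = 8; W→S at t=15 → φ=1
RL: stance ticks = 8; W→S at t=9 → φ=7
RR: stance ticks = 8; W→S at t=0 → φ=0

duty=8 offsets: FL=6 FR=1 RL=7 RR=0


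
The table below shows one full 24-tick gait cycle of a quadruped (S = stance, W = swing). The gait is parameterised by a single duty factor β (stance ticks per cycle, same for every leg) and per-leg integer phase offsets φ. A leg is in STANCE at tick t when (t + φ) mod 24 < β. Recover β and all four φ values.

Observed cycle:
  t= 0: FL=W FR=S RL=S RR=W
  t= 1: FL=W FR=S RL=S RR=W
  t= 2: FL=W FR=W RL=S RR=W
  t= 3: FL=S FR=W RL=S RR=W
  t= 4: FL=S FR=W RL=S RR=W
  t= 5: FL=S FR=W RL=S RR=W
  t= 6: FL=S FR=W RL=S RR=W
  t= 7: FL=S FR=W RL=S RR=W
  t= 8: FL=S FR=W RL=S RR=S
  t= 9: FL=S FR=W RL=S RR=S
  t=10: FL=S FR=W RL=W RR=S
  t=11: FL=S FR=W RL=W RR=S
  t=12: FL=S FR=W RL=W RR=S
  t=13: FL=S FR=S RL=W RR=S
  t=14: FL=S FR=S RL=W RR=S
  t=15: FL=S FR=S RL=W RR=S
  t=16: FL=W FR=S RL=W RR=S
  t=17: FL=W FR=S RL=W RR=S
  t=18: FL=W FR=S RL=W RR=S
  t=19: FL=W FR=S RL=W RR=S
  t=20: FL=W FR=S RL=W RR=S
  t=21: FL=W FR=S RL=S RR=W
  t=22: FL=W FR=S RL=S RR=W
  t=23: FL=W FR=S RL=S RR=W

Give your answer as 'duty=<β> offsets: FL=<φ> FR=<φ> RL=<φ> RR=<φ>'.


duty=13 offsets: FL=21 FR=11 RL=3 RR=16

duty β = stance ticks per leg = 13
FL: stance ticks = 13; W→S at t=3 → φ=21
FR: stance ticks = 13; W→S at t=13 → φ=11
RL: stance ticks = 13; W→S at t=21 → φ=3
RR: stance ticks = 13; W→S at t=8 → φ=16


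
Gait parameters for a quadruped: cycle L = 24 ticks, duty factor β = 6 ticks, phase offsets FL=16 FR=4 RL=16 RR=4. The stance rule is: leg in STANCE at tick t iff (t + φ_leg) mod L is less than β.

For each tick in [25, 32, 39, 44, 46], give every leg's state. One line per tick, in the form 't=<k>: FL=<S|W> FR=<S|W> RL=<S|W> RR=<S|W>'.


t=25: phase=(17,5,17,5) vs β=6 → FL=W FR=S RL=W RR=S
t=32: phase=(0,12,0,12) vs β=6 → FL=S FR=W RL=S RR=W
t=39: phase=(7,19,7,19) vs β=6 → FL=W FR=W RL=W RR=W
t=44: phase=(12,0,12,0) vs β=6 → FL=W FR=S RL=W RR=S
t=46: phase=(14,2,14,2) vs β=6 → FL=W FR=S RL=W RR=S

t=25: FL=W FR=S RL=W RR=S
t=32: FL=S FR=W RL=S RR=W
t=39: FL=W FR=W RL=W RR=W
t=44: FL=W FR=S RL=W RR=S
t=46: FL=W FR=S RL=W RR=S


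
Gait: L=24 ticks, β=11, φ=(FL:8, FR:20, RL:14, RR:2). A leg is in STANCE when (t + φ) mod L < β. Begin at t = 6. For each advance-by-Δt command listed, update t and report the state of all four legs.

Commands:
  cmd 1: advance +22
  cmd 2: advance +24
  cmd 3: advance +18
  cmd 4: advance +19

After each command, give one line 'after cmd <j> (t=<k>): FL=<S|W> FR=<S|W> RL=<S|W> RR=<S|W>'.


after cmd 1 (t=28): FL=W FR=S RL=W RR=S
after cmd 2 (t=52): FL=W FR=S RL=W RR=S
after cmd 3 (t=70): FL=S FR=W RL=W RR=S
after cmd 4 (t=89): FL=S FR=W RL=S RR=W

start t=6: FL=W FR=S RL=W RR=S
cmd 1: advance +22 → t=28, phase=(12,0,18,6) → FL=W FR=S RL=W RR=S
cmd 2: advance +24 → t=52, phase=(12,0,18,6) → FL=W FR=S RL=W RR=S
cmd 3: advance +18 → t=70, phase=(6,18,12,0) → FL=S FR=W RL=W RR=S
cmd 4: advance +19 → t=89, phase=(1,13,7,19) → FL=S FR=W RL=S RR=W


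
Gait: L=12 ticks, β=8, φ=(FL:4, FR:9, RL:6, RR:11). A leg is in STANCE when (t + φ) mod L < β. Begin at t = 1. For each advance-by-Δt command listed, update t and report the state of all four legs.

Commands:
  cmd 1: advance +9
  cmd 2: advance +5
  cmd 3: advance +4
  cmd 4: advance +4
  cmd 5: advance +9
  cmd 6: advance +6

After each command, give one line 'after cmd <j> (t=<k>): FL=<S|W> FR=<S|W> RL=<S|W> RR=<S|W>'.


start t=1: FL=S FR=W RL=S RR=S
cmd 1: advance +9 → t=10, phase=(2,7,4,9) → FL=S FR=S RL=S RR=W
cmd 2: advance +5 → t=15, phase=(7,0,9,2) → FL=S FR=S RL=W RR=S
cmd 3: advance +4 → t=19, phase=(11,4,1,6) → FL=W FR=S RL=S RR=S
cmd 4: advance +4 → t=23, phase=(3,8,5,10) → FL=S FR=W RL=S RR=W
cmd 5: advance +9 → t=32, phase=(0,5,2,7) → FL=S FR=S RL=S RR=S
cmd 6: advance +6 → t=38, phase=(6,11,8,1) → FL=S FR=W RL=W RR=S

after cmd 1 (t=10): FL=S FR=S RL=S RR=W
after cmd 2 (t=15): FL=S FR=S RL=W RR=S
after cmd 3 (t=19): FL=W FR=S RL=S RR=S
after cmd 4 (t=23): FL=S FR=W RL=S RR=W
after cmd 5 (t=32): FL=S FR=S RL=S RR=S
after cmd 6 (t=38): FL=S FR=W RL=W RR=S


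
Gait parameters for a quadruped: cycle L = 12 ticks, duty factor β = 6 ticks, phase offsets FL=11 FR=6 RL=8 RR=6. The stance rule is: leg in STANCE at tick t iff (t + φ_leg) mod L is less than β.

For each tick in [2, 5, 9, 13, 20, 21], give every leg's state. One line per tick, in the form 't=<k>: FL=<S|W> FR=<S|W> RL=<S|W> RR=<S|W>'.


t=2: FL=S FR=W RL=W RR=W
t=5: FL=S FR=W RL=S RR=W
t=9: FL=W FR=S RL=S RR=S
t=13: FL=S FR=W RL=W RR=W
t=20: FL=W FR=S RL=S RR=S
t=21: FL=W FR=S RL=S RR=S

t=2: phase=(1,8,10,8) vs β=6 → FL=S FR=W RL=W RR=W
t=5: phase=(4,11,1,11) vs β=6 → FL=S FR=W RL=S RR=W
t=9: phase=(8,3,5,3) vs β=6 → FL=W FR=S RL=S RR=S
t=13: phase=(0,7,9,7) vs β=6 → FL=S FR=W RL=W RR=W
t=20: phase=(7,2,4,2) vs β=6 → FL=W FR=S RL=S RR=S
t=21: phase=(8,3,5,3) vs β=6 → FL=W FR=S RL=S RR=S


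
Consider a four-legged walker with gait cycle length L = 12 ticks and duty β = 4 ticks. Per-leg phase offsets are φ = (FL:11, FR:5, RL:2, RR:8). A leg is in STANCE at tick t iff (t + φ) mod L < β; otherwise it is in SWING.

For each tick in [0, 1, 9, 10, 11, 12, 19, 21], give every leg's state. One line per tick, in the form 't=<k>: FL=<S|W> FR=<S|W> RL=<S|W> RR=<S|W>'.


t=0: phase=(11,5,2,8) vs β=4 → FL=W FR=W RL=S RR=W
t=1: phase=(0,6,3,9) vs β=4 → FL=S FR=W RL=S RR=W
t=9: phase=(8,2,11,5) vs β=4 → FL=W FR=S RL=W RR=W
t=10: phase=(9,3,0,6) vs β=4 → FL=W FR=S RL=S RR=W
t=11: phase=(10,4,1,7) vs β=4 → FL=W FR=W RL=S RR=W
t=12: phase=(11,5,2,8) vs β=4 → FL=W FR=W RL=S RR=W
t=19: phase=(6,0,9,3) vs β=4 → FL=W FR=S RL=W RR=S
t=21: phase=(8,2,11,5) vs β=4 → FL=W FR=S RL=W RR=W

t=0: FL=W FR=W RL=S RR=W
t=1: FL=S FR=W RL=S RR=W
t=9: FL=W FR=S RL=W RR=W
t=10: FL=W FR=S RL=S RR=W
t=11: FL=W FR=W RL=S RR=W
t=12: FL=W FR=W RL=S RR=W
t=19: FL=W FR=S RL=W RR=S
t=21: FL=W FR=S RL=W RR=W


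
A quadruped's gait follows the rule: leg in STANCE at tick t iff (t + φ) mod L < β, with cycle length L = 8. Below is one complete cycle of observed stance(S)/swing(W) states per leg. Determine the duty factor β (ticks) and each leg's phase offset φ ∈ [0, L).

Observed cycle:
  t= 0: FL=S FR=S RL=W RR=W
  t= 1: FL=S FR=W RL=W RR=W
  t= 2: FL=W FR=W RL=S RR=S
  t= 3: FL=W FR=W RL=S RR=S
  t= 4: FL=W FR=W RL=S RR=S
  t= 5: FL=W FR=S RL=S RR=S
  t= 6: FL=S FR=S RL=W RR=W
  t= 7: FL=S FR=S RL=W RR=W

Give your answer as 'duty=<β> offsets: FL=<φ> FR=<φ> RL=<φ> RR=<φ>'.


duty=4 offsets: FL=2 FR=3 RL=6 RR=6

duty β = stance ticks per leg = 4
FL: stance ticks = 4; W→S at t=6 → φ=2
FR: stance ticks = 4; W→S at t=5 → φ=3
RL: stance ticks = 4; W→S at t=2 → φ=6
RR: stance ticks = 4; W→S at t=2 → φ=6


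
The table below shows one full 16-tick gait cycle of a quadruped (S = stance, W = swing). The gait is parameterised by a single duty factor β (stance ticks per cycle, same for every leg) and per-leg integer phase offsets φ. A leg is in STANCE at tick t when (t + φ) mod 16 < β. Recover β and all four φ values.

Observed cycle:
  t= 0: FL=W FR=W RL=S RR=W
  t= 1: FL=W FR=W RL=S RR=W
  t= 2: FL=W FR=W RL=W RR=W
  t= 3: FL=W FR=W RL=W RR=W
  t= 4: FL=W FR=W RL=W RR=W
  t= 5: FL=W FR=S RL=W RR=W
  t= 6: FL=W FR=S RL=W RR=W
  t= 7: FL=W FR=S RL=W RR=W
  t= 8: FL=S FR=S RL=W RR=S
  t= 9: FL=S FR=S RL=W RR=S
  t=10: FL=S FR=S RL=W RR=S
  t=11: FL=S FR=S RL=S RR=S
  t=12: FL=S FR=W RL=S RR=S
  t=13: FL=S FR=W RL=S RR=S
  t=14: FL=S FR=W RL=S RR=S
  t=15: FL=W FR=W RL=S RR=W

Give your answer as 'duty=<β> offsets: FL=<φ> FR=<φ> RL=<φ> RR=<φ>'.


duty=7 offsets: FL=8 FR=11 RL=5 RR=8

duty β = stance ticks per leg = 7
FL: stance ticks = 7; W→S at t=8 → φ=8
FR: stance ticks = 7; W→S at t=5 → φ=11
RL: stance ticks = 7; W→S at t=11 → φ=5
RR: stance ticks = 7; W→S at t=8 → φ=8


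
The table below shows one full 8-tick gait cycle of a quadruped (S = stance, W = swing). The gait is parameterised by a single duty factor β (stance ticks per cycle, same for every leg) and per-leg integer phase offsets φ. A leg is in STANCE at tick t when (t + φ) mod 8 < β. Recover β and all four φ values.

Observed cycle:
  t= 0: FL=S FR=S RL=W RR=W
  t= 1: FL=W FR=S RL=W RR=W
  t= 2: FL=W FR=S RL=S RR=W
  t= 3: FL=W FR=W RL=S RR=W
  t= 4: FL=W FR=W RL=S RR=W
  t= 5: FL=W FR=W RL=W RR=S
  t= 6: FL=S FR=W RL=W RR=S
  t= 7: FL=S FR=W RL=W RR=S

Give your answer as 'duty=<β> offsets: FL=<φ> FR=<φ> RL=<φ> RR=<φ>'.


duty β = stance ticks per leg = 3
FL: stance ticks = 3; W→S at t=6 → φ=2
FR: stance ticks = 3; W→S at t=0 → φ=0
RL: stance ticks = 3; W→S at t=2 → φ=6
RR: stance ticks = 3; W→S at t=5 → φ=3

duty=3 offsets: FL=2 FR=0 RL=6 RR=3


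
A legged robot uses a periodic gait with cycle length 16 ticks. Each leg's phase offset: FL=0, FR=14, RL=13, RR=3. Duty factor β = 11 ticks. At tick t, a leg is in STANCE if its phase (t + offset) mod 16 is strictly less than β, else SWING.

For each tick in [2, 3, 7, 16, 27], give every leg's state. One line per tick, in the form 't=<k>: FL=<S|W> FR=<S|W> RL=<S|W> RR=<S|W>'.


t=2: phase=(2,0,15,5) vs β=11 → FL=S FR=S RL=W RR=S
t=3: phase=(3,1,0,6) vs β=11 → FL=S FR=S RL=S RR=S
t=7: phase=(7,5,4,10) vs β=11 → FL=S FR=S RL=S RR=S
t=16: phase=(0,14,13,3) vs β=11 → FL=S FR=W RL=W RR=S
t=27: phase=(11,9,8,14) vs β=11 → FL=W FR=S RL=S RR=W

t=2: FL=S FR=S RL=W RR=S
t=3: FL=S FR=S RL=S RR=S
t=7: FL=S FR=S RL=S RR=S
t=16: FL=S FR=W RL=W RR=S
t=27: FL=W FR=S RL=S RR=W


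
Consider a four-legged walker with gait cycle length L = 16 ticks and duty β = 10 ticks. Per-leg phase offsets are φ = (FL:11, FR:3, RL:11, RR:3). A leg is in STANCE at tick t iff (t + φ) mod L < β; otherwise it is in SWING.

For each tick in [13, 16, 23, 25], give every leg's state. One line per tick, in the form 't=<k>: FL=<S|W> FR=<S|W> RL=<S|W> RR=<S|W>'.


t=13: phase=(8,0,8,0) vs β=10 → FL=S FR=S RL=S RR=S
t=16: phase=(11,3,11,3) vs β=10 → FL=W FR=S RL=W RR=S
t=23: phase=(2,10,2,10) vs β=10 → FL=S FR=W RL=S RR=W
t=25: phase=(4,12,4,12) vs β=10 → FL=S FR=W RL=S RR=W

t=13: FL=S FR=S RL=S RR=S
t=16: FL=W FR=S RL=W RR=S
t=23: FL=S FR=W RL=S RR=W
t=25: FL=S FR=W RL=S RR=W


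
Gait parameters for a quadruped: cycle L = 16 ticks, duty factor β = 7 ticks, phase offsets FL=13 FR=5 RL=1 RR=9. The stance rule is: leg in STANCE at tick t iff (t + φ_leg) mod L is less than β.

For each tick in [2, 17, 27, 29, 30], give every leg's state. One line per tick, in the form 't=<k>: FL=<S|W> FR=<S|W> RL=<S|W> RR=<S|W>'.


t=2: FL=W FR=W RL=S RR=W
t=17: FL=W FR=S RL=S RR=W
t=27: FL=W FR=S RL=W RR=S
t=29: FL=W FR=S RL=W RR=S
t=30: FL=W FR=S RL=W RR=W

t=2: phase=(15,7,3,11) vs β=7 → FL=W FR=W RL=S RR=W
t=17: phase=(14,6,2,10) vs β=7 → FL=W FR=S RL=S RR=W
t=27: phase=(8,0,12,4) vs β=7 → FL=W FR=S RL=W RR=S
t=29: phase=(10,2,14,6) vs β=7 → FL=W FR=S RL=W RR=S
t=30: phase=(11,3,15,7) vs β=7 → FL=W FR=S RL=W RR=W


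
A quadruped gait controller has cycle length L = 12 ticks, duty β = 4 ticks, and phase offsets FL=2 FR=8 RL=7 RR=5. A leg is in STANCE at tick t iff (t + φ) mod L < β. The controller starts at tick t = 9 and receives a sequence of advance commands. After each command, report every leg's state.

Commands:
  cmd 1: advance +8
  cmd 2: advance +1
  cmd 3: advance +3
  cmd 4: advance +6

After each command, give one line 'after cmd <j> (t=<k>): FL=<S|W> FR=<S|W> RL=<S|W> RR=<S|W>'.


after cmd 1 (t=17): FL=W FR=S RL=S RR=W
after cmd 2 (t=18): FL=W FR=S RL=S RR=W
after cmd 3 (t=21): FL=W FR=W RL=W RR=S
after cmd 4 (t=27): FL=W FR=W RL=W RR=W

start t=9: FL=W FR=W RL=W RR=S
cmd 1: advance +8 → t=17, phase=(7,1,0,10) → FL=W FR=S RL=S RR=W
cmd 2: advance +1 → t=18, phase=(8,2,1,11) → FL=W FR=S RL=S RR=W
cmd 3: advance +3 → t=21, phase=(11,5,4,2) → FL=W FR=W RL=W RR=S
cmd 4: advance +6 → t=27, phase=(5,11,10,8) → FL=W FR=W RL=W RR=W


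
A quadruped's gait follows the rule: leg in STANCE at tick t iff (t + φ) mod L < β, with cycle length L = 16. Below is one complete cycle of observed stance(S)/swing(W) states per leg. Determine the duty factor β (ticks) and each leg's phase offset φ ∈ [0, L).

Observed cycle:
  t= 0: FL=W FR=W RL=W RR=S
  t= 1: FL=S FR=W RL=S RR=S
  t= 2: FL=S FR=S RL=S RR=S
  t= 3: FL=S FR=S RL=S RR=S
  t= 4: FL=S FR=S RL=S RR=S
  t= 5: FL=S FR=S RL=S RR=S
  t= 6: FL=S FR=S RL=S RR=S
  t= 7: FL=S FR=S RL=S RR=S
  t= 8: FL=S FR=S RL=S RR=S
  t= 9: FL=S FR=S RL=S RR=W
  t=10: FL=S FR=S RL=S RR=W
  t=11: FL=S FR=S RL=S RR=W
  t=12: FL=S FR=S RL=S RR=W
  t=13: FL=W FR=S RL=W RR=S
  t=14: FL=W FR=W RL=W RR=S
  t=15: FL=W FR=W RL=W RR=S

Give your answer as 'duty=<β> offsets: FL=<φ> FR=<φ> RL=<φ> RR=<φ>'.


duty β = stance ticks per leg = 12
FL: stance ticks = 12; W→S at t=1 → φ=15
FR: stance ticks = 12; W→S at t=2 → φ=14
RL: stance ticks = 12; W→S at t=1 → φ=15
RR: stance ticks = 12; W→S at t=13 → φ=3

duty=12 offsets: FL=15 FR=14 RL=15 RR=3


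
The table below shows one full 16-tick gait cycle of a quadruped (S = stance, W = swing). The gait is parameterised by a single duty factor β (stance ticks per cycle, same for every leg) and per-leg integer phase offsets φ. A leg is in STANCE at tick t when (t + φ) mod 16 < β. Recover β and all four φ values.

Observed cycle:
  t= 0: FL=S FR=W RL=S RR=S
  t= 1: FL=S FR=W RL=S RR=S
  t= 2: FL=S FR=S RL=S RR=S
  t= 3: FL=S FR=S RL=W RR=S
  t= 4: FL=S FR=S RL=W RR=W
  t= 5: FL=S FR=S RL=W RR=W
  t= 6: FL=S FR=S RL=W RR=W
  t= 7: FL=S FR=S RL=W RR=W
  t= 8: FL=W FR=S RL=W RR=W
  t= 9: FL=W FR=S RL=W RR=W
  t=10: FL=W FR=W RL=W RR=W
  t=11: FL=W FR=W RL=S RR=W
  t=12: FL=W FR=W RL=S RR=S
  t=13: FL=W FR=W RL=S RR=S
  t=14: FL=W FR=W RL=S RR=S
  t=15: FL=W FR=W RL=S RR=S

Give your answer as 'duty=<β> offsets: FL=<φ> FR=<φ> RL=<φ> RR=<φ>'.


duty β = stance ticks per leg = 8
FL: stance ticks = 8; W→S at t=0 → φ=0
FR: stance ticks = 8; W→S at t=2 → φ=14
RL: stance ticks = 8; W→S at t=11 → φ=5
RR: stance ticks = 8; W→S at t=12 → φ=4

duty=8 offsets: FL=0 FR=14 RL=5 RR=4


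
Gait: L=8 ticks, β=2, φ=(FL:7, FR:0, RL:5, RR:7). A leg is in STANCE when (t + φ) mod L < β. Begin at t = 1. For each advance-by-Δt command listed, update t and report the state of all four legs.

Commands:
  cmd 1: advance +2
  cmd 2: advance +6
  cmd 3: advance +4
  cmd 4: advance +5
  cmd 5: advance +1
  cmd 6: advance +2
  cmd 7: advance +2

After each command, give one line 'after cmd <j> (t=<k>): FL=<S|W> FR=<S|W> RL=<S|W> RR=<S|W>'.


start t=1: FL=S FR=S RL=W RR=S
cmd 1: advance +2 → t=3, phase=(2,3,0,2) → FL=W FR=W RL=S RR=W
cmd 2: advance +6 → t=9, phase=(0,1,6,0) → FL=S FR=S RL=W RR=S
cmd 3: advance +4 → t=13, phase=(4,5,2,4) → FL=W FR=W RL=W RR=W
cmd 4: advance +5 → t=18, phase=(1,2,7,1) → FL=S FR=W RL=W RR=S
cmd 5: advance +1 → t=19, phase=(2,3,0,2) → FL=W FR=W RL=S RR=W
cmd 6: advance +2 → t=21, phase=(4,5,2,4) → FL=W FR=W RL=W RR=W
cmd 7: advance +2 → t=23, phase=(6,7,4,6) → FL=W FR=W RL=W RR=W

after cmd 1 (t=3): FL=W FR=W RL=S RR=W
after cmd 2 (t=9): FL=S FR=S RL=W RR=S
after cmd 3 (t=13): FL=W FR=W RL=W RR=W
after cmd 4 (t=18): FL=S FR=W RL=W RR=S
after cmd 5 (t=19): FL=W FR=W RL=S RR=W
after cmd 6 (t=21): FL=W FR=W RL=W RR=W
after cmd 7 (t=23): FL=W FR=W RL=W RR=W


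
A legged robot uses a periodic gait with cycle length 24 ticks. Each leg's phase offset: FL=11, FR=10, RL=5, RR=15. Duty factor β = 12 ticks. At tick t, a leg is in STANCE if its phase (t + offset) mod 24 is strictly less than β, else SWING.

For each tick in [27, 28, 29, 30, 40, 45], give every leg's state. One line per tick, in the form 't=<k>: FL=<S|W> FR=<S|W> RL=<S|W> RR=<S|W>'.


t=27: FL=W FR=W RL=S RR=W
t=28: FL=W FR=W RL=S RR=W
t=29: FL=W FR=W RL=S RR=W
t=30: FL=W FR=W RL=S RR=W
t=40: FL=S FR=S RL=W RR=S
t=45: FL=S FR=S RL=S RR=W

t=27: phase=(14,13,8,18) vs β=12 → FL=W FR=W RL=S RR=W
t=28: phase=(15,14,9,19) vs β=12 → FL=W FR=W RL=S RR=W
t=29: phase=(16,15,10,20) vs β=12 → FL=W FR=W RL=S RR=W
t=30: phase=(17,16,11,21) vs β=12 → FL=W FR=W RL=S RR=W
t=40: phase=(3,2,21,7) vs β=12 → FL=S FR=S RL=W RR=S
t=45: phase=(8,7,2,12) vs β=12 → FL=S FR=S RL=S RR=W


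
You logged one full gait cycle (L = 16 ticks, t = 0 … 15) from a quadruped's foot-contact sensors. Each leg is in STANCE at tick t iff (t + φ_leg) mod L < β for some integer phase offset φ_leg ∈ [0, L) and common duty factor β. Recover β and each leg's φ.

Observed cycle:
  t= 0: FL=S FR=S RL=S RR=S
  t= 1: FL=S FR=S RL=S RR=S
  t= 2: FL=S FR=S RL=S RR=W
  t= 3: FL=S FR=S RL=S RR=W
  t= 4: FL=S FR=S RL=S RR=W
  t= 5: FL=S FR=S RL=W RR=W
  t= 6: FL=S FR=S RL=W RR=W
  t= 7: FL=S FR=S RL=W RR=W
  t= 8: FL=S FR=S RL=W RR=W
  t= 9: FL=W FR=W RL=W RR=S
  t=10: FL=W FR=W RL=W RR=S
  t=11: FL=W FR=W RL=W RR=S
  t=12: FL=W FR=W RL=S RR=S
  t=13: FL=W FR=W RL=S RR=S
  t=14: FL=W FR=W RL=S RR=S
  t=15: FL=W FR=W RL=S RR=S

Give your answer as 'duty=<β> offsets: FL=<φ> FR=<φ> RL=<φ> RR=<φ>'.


duty=9 offsets: FL=0 FR=0 RL=4 RR=7

duty β = stance ticks per leg = 9
FL: stance ticks = 9; W→S at t=0 → φ=0
FR: stance ticks = 9; W→S at t=0 → φ=0
RL: stance ticks = 9; W→S at t=12 → φ=4
RR: stance ticks = 9; W→S at t=9 → φ=7


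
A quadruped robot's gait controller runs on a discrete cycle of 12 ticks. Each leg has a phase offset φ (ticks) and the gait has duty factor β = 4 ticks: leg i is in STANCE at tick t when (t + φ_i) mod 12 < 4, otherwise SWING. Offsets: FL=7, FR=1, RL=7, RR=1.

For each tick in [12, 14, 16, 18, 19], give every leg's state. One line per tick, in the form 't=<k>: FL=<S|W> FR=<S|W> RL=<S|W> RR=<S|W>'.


t=12: FL=W FR=S RL=W RR=S
t=14: FL=W FR=S RL=W RR=S
t=16: FL=W FR=W RL=W RR=W
t=18: FL=S FR=W RL=S RR=W
t=19: FL=S FR=W RL=S RR=W

t=12: phase=(7,1,7,1) vs β=4 → FL=W FR=S RL=W RR=S
t=14: phase=(9,3,9,3) vs β=4 → FL=W FR=S RL=W RR=S
t=16: phase=(11,5,11,5) vs β=4 → FL=W FR=W RL=W RR=W
t=18: phase=(1,7,1,7) vs β=4 → FL=S FR=W RL=S RR=W
t=19: phase=(2,8,2,8) vs β=4 → FL=S FR=W RL=S RR=W


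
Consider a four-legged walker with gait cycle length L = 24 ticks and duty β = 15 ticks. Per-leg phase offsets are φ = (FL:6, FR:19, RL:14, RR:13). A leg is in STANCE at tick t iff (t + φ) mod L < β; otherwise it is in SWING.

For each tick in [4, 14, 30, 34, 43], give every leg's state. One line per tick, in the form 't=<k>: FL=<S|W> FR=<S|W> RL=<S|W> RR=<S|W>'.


t=4: phase=(10,23,18,17) vs β=15 → FL=S FR=W RL=W RR=W
t=14: phase=(20,9,4,3) vs β=15 → FL=W FR=S RL=S RR=S
t=30: phase=(12,1,20,19) vs β=15 → FL=S FR=S RL=W RR=W
t=34: phase=(16,5,0,23) vs β=15 → FL=W FR=S RL=S RR=W
t=43: phase=(1,14,9,8) vs β=15 → FL=S FR=S RL=S RR=S

t=4: FL=S FR=W RL=W RR=W
t=14: FL=W FR=S RL=S RR=S
t=30: FL=S FR=S RL=W RR=W
t=34: FL=W FR=S RL=S RR=W
t=43: FL=S FR=S RL=S RR=S


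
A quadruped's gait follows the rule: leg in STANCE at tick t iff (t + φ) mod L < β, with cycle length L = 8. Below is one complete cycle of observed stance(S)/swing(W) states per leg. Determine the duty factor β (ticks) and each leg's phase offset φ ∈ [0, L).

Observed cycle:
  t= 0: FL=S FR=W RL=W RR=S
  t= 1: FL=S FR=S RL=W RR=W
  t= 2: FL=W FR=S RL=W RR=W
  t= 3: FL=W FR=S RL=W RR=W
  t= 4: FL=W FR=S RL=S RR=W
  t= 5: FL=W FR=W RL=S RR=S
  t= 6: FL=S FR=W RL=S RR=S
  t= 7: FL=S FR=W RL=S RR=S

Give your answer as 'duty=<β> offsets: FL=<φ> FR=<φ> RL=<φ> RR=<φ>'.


duty β = stance ticks per leg = 4
FL: stance ticks = 4; W→S at t=6 → φ=2
FR: stance ticks = 4; W→S at t=1 → φ=7
RL: stance ticks = 4; W→S at t=4 → φ=4
RR: stance ticks = 4; W→S at t=5 → φ=3

duty=4 offsets: FL=2 FR=7 RL=4 RR=3


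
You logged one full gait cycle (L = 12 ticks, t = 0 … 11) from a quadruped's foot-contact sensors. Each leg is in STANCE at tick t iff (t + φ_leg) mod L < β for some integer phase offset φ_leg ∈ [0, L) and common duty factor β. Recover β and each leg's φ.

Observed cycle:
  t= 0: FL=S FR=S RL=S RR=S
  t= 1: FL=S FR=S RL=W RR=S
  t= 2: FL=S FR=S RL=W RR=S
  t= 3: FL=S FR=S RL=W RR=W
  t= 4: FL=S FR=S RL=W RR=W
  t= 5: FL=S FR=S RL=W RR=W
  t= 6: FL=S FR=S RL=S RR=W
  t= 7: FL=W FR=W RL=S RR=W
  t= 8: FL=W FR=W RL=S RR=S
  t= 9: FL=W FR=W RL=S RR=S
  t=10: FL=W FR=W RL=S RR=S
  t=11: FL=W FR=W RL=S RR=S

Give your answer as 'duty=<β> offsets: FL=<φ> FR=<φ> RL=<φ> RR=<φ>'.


duty=7 offsets: FL=0 FR=0 RL=6 RR=4

duty β = stance ticks per leg = 7
FL: stance ticks = 7; W→S at t=0 → φ=0
FR: stance ticks = 7; W→S at t=0 → φ=0
RL: stance ticks = 7; W→S at t=6 → φ=6
RR: stance ticks = 7; W→S at t=8 → φ=4


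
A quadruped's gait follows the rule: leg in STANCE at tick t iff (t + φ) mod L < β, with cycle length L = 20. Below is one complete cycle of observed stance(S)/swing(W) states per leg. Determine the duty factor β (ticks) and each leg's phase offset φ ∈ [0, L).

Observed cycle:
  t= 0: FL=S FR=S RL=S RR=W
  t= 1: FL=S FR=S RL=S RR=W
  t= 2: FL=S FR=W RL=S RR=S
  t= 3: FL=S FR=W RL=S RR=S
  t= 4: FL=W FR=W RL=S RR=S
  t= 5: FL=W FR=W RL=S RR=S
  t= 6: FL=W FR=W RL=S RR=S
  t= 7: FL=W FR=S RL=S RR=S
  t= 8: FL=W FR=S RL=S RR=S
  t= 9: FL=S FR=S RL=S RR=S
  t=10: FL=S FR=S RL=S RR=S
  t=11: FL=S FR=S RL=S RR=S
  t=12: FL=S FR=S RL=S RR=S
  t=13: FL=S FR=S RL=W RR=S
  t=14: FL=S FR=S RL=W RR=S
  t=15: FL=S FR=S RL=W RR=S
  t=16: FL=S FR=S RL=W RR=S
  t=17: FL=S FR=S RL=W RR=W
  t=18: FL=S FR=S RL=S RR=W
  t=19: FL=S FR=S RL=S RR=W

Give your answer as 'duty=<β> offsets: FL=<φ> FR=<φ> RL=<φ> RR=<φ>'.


duty β = stance ticks per leg = 15
FL: stance ticks = 15; W→S at t=9 → φ=11
FR: stance ticks = 15; W→S at t=7 → φ=13
RL: stance ticks = 15; W→S at t=18 → φ=2
RR: stance ticks = 15; W→S at t=2 → φ=18

duty=15 offsets: FL=11 FR=13 RL=2 RR=18


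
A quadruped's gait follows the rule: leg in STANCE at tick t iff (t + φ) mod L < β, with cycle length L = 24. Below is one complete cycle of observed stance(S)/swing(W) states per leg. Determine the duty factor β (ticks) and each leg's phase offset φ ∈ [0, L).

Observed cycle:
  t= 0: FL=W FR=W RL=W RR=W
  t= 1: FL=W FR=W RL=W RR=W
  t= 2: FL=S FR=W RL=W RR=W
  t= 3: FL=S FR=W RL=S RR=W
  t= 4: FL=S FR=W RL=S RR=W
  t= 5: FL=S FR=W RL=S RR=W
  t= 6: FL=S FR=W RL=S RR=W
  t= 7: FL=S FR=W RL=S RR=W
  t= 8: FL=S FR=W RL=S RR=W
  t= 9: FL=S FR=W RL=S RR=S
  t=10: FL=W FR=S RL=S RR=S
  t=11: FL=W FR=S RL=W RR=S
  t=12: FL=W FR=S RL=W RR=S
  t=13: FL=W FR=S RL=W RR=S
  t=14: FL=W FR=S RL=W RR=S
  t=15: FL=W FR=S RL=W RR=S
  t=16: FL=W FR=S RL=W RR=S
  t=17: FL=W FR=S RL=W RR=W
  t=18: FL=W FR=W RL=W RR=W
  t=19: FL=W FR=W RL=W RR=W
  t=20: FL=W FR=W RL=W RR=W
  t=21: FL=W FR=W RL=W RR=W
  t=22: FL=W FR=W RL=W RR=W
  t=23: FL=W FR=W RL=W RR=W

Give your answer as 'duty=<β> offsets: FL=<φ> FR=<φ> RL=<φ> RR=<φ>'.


duty=8 offsets: FL=22 FR=14 RL=21 RR=15

duty β = stance ticks per leg = 8
FL: stance ticks = 8; W→S at t=2 → φ=22
FR: stance ticks = 8; W→S at t=10 → φ=14
RL: stance ticks = 8; W→S at t=3 → φ=21
RR: stance ticks = 8; W→S at t=9 → φ=15


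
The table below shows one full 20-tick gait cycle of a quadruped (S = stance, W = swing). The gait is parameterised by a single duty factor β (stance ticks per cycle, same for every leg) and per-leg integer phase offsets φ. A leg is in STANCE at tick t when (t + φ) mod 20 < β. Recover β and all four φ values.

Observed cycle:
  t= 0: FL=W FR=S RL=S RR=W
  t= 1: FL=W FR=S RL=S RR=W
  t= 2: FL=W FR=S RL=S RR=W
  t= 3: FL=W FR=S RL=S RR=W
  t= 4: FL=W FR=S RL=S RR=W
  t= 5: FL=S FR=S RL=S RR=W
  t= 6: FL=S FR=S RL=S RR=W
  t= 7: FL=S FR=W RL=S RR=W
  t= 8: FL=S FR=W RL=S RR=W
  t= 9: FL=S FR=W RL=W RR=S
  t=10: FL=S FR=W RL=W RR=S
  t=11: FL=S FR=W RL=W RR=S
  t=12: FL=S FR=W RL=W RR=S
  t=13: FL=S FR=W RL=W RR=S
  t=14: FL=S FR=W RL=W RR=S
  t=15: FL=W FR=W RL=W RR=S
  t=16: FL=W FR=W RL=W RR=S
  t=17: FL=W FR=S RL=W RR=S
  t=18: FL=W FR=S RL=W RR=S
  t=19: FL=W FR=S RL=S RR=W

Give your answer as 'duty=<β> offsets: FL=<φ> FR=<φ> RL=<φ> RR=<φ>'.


duty β = stance ticks per leg = 10
FL: stance ticks = 10; W→S at t=5 → φ=15
FR: stance ticks = 10; W→S at t=17 → φ=3
RL: stance ticks = 10; W→S at t=19 → φ=1
RR: stance ticks = 10; W→S at t=9 → φ=11

duty=10 offsets: FL=15 FR=3 RL=1 RR=11


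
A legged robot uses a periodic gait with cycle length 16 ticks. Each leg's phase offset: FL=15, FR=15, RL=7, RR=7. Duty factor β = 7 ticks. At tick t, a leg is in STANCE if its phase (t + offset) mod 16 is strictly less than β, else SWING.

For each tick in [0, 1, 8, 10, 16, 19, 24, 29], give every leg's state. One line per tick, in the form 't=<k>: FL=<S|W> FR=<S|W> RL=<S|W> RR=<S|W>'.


t=0: phase=(15,15,7,7) vs β=7 → FL=W FR=W RL=W RR=W
t=1: phase=(0,0,8,8) vs β=7 → FL=S FR=S RL=W RR=W
t=8: phase=(7,7,15,15) vs β=7 → FL=W FR=W RL=W RR=W
t=10: phase=(9,9,1,1) vs β=7 → FL=W FR=W RL=S RR=S
t=16: phase=(15,15,7,7) vs β=7 → FL=W FR=W RL=W RR=W
t=19: phase=(2,2,10,10) vs β=7 → FL=S FR=S RL=W RR=W
t=24: phase=(7,7,15,15) vs β=7 → FL=W FR=W RL=W RR=W
t=29: phase=(12,12,4,4) vs β=7 → FL=W FR=W RL=S RR=S

t=0: FL=W FR=W RL=W RR=W
t=1: FL=S FR=S RL=W RR=W
t=8: FL=W FR=W RL=W RR=W
t=10: FL=W FR=W RL=S RR=S
t=16: FL=W FR=W RL=W RR=W
t=19: FL=S FR=S RL=W RR=W
t=24: FL=W FR=W RL=W RR=W
t=29: FL=W FR=W RL=S RR=S


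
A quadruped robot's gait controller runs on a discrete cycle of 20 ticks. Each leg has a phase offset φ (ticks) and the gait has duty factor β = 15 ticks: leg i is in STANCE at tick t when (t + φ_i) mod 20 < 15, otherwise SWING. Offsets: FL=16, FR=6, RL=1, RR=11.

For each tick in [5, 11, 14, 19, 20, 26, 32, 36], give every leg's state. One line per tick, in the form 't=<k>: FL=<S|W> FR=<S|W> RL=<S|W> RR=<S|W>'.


t=5: FL=S FR=S RL=S RR=W
t=11: FL=S FR=W RL=S RR=S
t=14: FL=S FR=S RL=W RR=S
t=19: FL=W FR=S RL=S RR=S
t=20: FL=W FR=S RL=S RR=S
t=26: FL=S FR=S RL=S RR=W
t=32: FL=S FR=W RL=S RR=S
t=36: FL=S FR=S RL=W RR=S

t=5: phase=(1,11,6,16) vs β=15 → FL=S FR=S RL=S RR=W
t=11: phase=(7,17,12,2) vs β=15 → FL=S FR=W RL=S RR=S
t=14: phase=(10,0,15,5) vs β=15 → FL=S FR=S RL=W RR=S
t=19: phase=(15,5,0,10) vs β=15 → FL=W FR=S RL=S RR=S
t=20: phase=(16,6,1,11) vs β=15 → FL=W FR=S RL=S RR=S
t=26: phase=(2,12,7,17) vs β=15 → FL=S FR=S RL=S RR=W
t=32: phase=(8,18,13,3) vs β=15 → FL=S FR=W RL=S RR=S
t=36: phase=(12,2,17,7) vs β=15 → FL=S FR=S RL=W RR=S


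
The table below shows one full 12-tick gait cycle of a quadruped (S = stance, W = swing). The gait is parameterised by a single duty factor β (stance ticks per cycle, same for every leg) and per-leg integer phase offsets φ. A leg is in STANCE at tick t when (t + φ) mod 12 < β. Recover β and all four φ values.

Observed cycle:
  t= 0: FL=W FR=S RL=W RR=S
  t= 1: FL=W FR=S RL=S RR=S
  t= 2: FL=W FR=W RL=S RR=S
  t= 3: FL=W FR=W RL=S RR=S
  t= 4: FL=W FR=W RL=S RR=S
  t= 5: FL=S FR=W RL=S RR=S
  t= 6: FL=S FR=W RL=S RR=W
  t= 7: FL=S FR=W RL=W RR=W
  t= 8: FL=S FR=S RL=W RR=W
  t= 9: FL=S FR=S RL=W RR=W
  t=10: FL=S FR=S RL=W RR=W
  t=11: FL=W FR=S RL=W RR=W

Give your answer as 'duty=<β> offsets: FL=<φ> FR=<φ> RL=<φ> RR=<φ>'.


duty=6 offsets: FL=7 FR=4 RL=11 RR=0

duty β = stance ticks per leg = 6
FL: stance ticks = 6; W→S at t=5 → φ=7
FR: stance ticks = 6; W→S at t=8 → φ=4
RL: stance ticks = 6; W→S at t=1 → φ=11
RR: stance ticks = 6; W→S at t=0 → φ=0


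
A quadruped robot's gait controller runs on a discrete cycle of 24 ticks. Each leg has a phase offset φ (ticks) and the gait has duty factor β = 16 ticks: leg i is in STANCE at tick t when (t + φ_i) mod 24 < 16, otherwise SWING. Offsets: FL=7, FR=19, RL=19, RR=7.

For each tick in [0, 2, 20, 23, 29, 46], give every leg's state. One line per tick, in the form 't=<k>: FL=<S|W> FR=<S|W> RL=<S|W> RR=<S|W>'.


t=0: FL=S FR=W RL=W RR=S
t=2: FL=S FR=W RL=W RR=S
t=20: FL=S FR=S RL=S RR=S
t=23: FL=S FR=W RL=W RR=S
t=29: FL=S FR=S RL=S RR=S
t=46: FL=S FR=W RL=W RR=S

t=0: phase=(7,19,19,7) vs β=16 → FL=S FR=W RL=W RR=S
t=2: phase=(9,21,21,9) vs β=16 → FL=S FR=W RL=W RR=S
t=20: phase=(3,15,15,3) vs β=16 → FL=S FR=S RL=S RR=S
t=23: phase=(6,18,18,6) vs β=16 → FL=S FR=W RL=W RR=S
t=29: phase=(12,0,0,12) vs β=16 → FL=S FR=S RL=S RR=S
t=46: phase=(5,17,17,5) vs β=16 → FL=S FR=W RL=W RR=S


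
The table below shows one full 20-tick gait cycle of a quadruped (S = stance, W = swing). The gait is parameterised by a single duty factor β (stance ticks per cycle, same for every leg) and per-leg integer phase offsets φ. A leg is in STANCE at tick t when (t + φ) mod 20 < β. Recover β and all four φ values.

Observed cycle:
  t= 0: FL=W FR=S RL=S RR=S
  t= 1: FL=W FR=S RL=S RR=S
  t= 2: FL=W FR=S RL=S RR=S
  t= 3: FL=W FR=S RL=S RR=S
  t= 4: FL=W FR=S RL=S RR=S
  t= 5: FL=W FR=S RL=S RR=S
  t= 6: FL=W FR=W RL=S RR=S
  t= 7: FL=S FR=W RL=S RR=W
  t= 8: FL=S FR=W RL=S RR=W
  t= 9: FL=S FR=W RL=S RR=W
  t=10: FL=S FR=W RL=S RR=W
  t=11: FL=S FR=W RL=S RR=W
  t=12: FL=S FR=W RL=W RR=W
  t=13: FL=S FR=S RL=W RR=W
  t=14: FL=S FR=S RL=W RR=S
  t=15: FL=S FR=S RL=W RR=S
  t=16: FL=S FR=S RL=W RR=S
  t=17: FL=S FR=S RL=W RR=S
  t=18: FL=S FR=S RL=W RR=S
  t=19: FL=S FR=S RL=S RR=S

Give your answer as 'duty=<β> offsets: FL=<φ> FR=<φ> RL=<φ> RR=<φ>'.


duty=13 offsets: FL=13 FR=7 RL=1 RR=6

duty β = stance ticks per leg = 13
FL: stance ticks = 13; W→S at t=7 → φ=13
FR: stance ticks = 13; W→S at t=13 → φ=7
RL: stance ticks = 13; W→S at t=19 → φ=1
RR: stance ticks = 13; W→S at t=14 → φ=6


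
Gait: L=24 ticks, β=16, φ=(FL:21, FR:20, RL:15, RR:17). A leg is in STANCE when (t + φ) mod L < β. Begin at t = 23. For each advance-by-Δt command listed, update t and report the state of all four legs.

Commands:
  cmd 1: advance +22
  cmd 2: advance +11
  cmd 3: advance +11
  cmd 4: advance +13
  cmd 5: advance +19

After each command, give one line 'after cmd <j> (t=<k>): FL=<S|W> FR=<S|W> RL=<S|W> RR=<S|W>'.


after cmd 1 (t=45): FL=W FR=W RL=S RR=S
after cmd 2 (t=56): FL=S FR=S RL=W RR=S
after cmd 3 (t=67): FL=W FR=S RL=S RR=S
after cmd 4 (t=80): FL=S FR=S RL=W RR=S
after cmd 5 (t=99): FL=S FR=W RL=W RR=W

start t=23: FL=W FR=W RL=S RR=W
cmd 1: advance +22 → t=45, phase=(18,17,12,14) → FL=W FR=W RL=S RR=S
cmd 2: advance +11 → t=56, phase=(5,4,23,1) → FL=S FR=S RL=W RR=S
cmd 3: advance +11 → t=67, phase=(16,15,10,12) → FL=W FR=S RL=S RR=S
cmd 4: advance +13 → t=80, phase=(5,4,23,1) → FL=S FR=S RL=W RR=S
cmd 5: advance +19 → t=99, phase=(0,23,18,20) → FL=S FR=W RL=W RR=W


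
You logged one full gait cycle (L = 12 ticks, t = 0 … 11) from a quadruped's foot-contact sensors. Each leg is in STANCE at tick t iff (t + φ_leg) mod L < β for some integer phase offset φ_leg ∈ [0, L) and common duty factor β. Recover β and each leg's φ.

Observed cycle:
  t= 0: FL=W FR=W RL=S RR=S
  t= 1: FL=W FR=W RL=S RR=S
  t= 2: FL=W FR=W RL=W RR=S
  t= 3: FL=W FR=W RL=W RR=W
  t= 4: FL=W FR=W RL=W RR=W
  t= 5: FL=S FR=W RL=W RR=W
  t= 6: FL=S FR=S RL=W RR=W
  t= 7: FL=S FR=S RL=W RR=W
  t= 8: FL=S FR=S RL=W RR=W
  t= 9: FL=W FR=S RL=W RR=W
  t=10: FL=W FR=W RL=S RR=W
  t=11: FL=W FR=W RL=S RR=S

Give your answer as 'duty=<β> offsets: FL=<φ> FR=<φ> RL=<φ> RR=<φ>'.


duty β = stance ticks per leg = 4
FL: stance ticks = 4; W→S at t=5 → φ=7
FR: stance ticks = 4; W→S at t=6 → φ=6
RL: stance ticks = 4; W→S at t=10 → φ=2
RR: stance ticks = 4; W→S at t=11 → φ=1

duty=4 offsets: FL=7 FR=6 RL=2 RR=1


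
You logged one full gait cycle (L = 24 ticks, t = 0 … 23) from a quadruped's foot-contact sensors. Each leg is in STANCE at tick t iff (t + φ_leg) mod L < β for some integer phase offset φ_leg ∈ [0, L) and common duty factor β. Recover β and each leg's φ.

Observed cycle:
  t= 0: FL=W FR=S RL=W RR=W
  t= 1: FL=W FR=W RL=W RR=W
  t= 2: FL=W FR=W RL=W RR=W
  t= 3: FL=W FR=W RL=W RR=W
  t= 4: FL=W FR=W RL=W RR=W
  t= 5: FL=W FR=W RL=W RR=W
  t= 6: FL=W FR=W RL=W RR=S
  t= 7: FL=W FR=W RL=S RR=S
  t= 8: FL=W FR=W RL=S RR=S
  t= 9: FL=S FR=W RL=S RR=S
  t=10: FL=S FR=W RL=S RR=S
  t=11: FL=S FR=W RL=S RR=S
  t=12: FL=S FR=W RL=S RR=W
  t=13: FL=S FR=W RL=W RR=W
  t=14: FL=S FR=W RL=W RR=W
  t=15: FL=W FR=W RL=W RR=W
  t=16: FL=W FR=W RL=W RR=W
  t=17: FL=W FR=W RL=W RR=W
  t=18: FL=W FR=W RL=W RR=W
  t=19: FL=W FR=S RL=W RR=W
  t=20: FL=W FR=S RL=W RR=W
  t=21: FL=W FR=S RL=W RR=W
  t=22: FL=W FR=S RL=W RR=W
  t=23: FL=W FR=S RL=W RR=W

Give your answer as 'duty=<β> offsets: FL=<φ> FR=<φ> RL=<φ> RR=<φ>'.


duty β = stance ticks per leg = 6
FL: stance ticks = 6; W→S at t=9 → φ=15
FR: stance ticks = 6; W→S at t=19 → φ=5
RL: stance ticks = 6; W→S at t=7 → φ=17
RR: stance ticks = 6; W→S at t=6 → φ=18

duty=6 offsets: FL=15 FR=5 RL=17 RR=18
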